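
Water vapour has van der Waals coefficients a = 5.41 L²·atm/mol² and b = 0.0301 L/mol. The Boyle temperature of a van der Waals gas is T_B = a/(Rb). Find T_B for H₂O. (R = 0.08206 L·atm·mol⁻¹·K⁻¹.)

For a van der Waals gas the second virial coefficient B₂ = b − a/(RT) vanishes at T_B = a/(Rb).
T_B = 5.41/(0.08206×0.0301) = 5.41/0.0024700 = 2190 K

T_B ≈ 2190 K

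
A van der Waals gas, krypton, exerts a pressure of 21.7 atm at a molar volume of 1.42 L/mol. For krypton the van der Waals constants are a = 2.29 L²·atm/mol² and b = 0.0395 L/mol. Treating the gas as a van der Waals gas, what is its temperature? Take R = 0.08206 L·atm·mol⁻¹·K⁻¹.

T = (P + a/V_m²)(V_m − b)/R
P + a/V_m² = 21.7 + 2.29/(1.42)² = 22.836 atm
V_m − b = 1.42 − 0.0395 = 1.3805 L/mol
T = (22.836)(1.3805)/0.08206 = 384.2 K

T ≈ 384.2 K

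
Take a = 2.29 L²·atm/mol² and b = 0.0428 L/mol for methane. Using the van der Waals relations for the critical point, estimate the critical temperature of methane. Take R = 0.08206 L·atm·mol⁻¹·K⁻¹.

For a van der Waals gas, T_c = 8a/(27Rb).
T_c = 8×2.29/(27×0.08206×0.0428) = 18.320/0.094829 = 193.2 K

T_c ≈ 193.2 K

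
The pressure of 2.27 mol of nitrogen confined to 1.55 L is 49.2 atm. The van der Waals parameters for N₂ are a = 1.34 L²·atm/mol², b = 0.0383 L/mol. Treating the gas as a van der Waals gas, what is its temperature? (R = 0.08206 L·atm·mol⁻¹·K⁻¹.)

T = (P + a n²/V²)(V − nb)/(nR)
P + a n²/V² = 49.2 + (1.34)(2.27)²/(1.55)² = 52.074 atm
V − nb = 1.55 − (2.27)(0.0383) = 1.4631 L
T = (52.074)(1.4631)/((2.27)(0.08206)) = 409.0 K

T ≈ 409.0 K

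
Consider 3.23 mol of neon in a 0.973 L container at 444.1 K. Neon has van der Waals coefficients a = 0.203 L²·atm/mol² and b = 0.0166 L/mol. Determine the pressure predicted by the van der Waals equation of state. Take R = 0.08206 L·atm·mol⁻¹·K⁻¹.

P ≈ 125.8 atm

P = nRT/(V − nb) − a n²/V²
nRT/(V − nb) = (3.23)(0.08206)(444.1)/(0.973 − 3.23×0.0166) = 117.71/0.91938 = 128.03 atm
a n²/V² = (0.203)(3.23)²/(0.973)² = 2.2370 atm
P = 128.03 − 2.2370 = 125.8 atm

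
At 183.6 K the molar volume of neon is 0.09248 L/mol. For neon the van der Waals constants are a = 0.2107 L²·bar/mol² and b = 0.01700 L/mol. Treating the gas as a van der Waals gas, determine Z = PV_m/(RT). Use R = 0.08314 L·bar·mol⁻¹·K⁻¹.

Z ≈ 1.076

P = RT/(V_m − b) − a/V_m² = (0.08314)(183.6)/(0.09248 − 0.01700) − 0.2107/(0.09248)²
  = 15.265/0.075480 − 24.636 = 202.24 − 24.636 = 177.60 bar
Z = PV_m/(RT) = (177.60)(0.09248)/((0.08314)(183.6)) = 16.424/15.265 = 1.076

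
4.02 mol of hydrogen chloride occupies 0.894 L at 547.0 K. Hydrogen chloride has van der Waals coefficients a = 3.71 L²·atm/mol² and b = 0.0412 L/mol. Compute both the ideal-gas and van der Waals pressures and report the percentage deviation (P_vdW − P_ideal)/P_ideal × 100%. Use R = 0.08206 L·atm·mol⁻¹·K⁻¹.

Ideal: P_ideal = nRT/V = (4.02)(0.08206)(547.0)/0.894 = 201.840 atm
vdW: P = nRT/(V − nb) − a n²/V² = 180.445/0.728376 − 59.9551/0.799236 = 247.736 − 75.0155 = 172.721 atm
% deviation = (172.721 − 201.840)/201.840 × 100% = -14.43%

-14.43 %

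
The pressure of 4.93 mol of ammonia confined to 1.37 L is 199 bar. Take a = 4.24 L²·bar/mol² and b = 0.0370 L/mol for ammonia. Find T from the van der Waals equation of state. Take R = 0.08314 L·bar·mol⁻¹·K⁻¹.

T = (P + a n²/V²)(V − nb)/(nR)
P + a n²/V² = 199 + (4.24)(4.93)²/(1.37)² = 253.91 bar
V − nb = 1.37 − (4.93)(0.0370) = 1.1876 L
T = (253.91)(1.1876)/((4.93)(0.08314)) = 735.7 K

T ≈ 735.7 K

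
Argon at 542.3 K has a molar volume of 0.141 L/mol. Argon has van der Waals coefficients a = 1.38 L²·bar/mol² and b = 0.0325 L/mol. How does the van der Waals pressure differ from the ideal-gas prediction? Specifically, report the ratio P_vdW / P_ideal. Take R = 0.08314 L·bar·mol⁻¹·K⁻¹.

Ideal: P_ideal = RT/V_m = (0.08314)(542.3)/0.141 = 319.765 bar
vdW: P = RT/(V_m − b) − a/V_m² = 45.0868/0.108500 − 1.38/0.0198810 = 415.547 − 69.4130 = 346.134 bar
Ratio = 346.134/319.765 = 1.082

P_vdW / P_ideal ≈ 1.082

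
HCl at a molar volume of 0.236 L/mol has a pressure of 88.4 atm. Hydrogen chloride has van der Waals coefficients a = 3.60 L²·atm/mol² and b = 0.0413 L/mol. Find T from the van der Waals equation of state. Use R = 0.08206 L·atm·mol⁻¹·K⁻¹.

T = (P + a/V_m²)(V_m − b)/R
P + a/V_m² = 88.4 + 3.60/(0.236)² = 153.04 atm
V_m − b = 0.236 − 0.0413 = 0.19470 L/mol
T = (153.04)(0.19470)/0.08206 = 363.1 K

T ≈ 363.1 K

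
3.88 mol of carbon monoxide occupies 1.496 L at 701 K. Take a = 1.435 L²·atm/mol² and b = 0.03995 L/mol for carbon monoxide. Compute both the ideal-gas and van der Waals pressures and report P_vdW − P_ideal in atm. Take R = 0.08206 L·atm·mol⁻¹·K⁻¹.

Ideal: P_ideal = nRT/V = (3.88)(0.08206)(701)/1.496 = 149.193 atm
vdW: P = nRT/(V − nb) − a n²/V² = 223.193/1.34099 − 21.6031/2.23802 = 166.439 − 9.65277 = 156.786 atm
ΔP = 156.786 − 149.193 = 7.59 atm

ΔP ≈ 7.59 atm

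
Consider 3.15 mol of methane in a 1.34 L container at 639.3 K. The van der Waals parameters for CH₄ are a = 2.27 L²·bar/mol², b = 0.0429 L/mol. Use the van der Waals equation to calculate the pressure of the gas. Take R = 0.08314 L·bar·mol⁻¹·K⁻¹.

P = nRT/(V − nb) − a n²/V²
nRT/(V − nb) = (3.15)(0.08314)(639.3)/(1.34 − 3.15×0.0429) = 167.43/1.2049 = 138.96 bar
a n²/V² = (2.27)(3.15)²/(1.34)² = 12.544 bar
P = 138.96 − 12.544 = 126.4 bar

P ≈ 126.4 bar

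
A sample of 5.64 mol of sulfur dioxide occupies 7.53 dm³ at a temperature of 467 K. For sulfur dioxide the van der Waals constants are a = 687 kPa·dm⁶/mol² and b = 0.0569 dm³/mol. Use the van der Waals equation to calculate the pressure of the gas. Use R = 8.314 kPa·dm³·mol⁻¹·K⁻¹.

P ≈ 2652 kPa

P = nRT/(V − nb) − a n²/V²
nRT/(V − nb) = (5.64)(8.314)(467)/(7.53 − 5.64×0.0569) = 21898/7.2091 = 3037.5 kPa
a n²/V² = (687)(5.64)²/(7.53)² = 385.41 kPa
P = 3037.5 − 385.41 = 2652 kPa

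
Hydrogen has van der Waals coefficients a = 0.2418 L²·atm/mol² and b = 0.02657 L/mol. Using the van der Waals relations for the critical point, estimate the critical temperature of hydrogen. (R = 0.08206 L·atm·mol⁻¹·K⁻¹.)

T_c ≈ 32.86 K

For a van der Waals gas, T_c = 8a/(27Rb).
T_c = 8×0.2418/(27×0.08206×0.02657) = 1.9344/0.058869 = 32.86 K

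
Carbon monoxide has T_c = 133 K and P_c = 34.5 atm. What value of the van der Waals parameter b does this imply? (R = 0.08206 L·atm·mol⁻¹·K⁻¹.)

b ≈ 0.03954 L/mol

From T_c = 8a/(27Rb) and P_c = a/(27b²): b = R T_c/(8 P_c).
b = (0.08206)(133)/(8×34.5) = 10.914/276.00 = 0.03954 L/mol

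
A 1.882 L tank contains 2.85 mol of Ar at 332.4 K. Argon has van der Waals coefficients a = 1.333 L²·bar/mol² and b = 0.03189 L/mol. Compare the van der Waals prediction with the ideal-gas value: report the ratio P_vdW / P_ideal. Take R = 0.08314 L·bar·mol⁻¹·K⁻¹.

P_vdW / P_ideal ≈ 0.9777

Ideal: P_ideal = nRT/V = (2.85)(0.08314)(332.4)/1.882 = 41.8501 bar
vdW: P = nRT/(V − nb) − a n²/V² = 78.7618/1.79111 − 10.8273/3.54192 = 43.9737 − 3.05690 = 40.9168 bar
Ratio = 40.9168/41.8501 = 0.9777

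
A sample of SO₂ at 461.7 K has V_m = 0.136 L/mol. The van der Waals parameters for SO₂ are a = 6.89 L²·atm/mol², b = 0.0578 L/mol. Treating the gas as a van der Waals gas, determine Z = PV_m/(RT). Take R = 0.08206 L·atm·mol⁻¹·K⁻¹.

Z ≈ 0.4020

P = RT/(V_m − b) − a/V_m² = (0.08206)(461.7)/(0.136 − 0.0578) − 6.89/(0.136)²
  = 37.887/0.078200 − 372.51 = 484.49 − 372.51 = 111.98 atm
Z = PV_m/(RT) = (111.98)(0.136)/((0.08206)(461.7)) = 15.229/37.887 = 0.4020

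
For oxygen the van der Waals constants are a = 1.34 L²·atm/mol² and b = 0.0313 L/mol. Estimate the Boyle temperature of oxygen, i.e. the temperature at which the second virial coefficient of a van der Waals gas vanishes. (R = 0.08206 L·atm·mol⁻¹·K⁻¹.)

For a van der Waals gas the second virial coefficient B₂ = b − a/(RT) vanishes at T_B = a/(Rb).
T_B = 1.34/(0.08206×0.0313) = 1.34/0.0025685 = 521.7 K

T_B ≈ 521.7 K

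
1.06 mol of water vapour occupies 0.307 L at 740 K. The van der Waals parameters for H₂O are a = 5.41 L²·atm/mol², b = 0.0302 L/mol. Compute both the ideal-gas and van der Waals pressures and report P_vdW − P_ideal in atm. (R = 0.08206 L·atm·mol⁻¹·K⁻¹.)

ΔP ≈ -40.09 atm

Ideal: P_ideal = nRT/V = (1.06)(0.08206)(740)/0.307 = 209.667 atm
vdW: P = nRT/(V − nb) − a n²/V² = 64.3679/0.274988 − 6.07868/0.0942490 = 234.075 − 64.4960 = 169.579 atm
ΔP = 169.579 − 209.667 = -40.09 atm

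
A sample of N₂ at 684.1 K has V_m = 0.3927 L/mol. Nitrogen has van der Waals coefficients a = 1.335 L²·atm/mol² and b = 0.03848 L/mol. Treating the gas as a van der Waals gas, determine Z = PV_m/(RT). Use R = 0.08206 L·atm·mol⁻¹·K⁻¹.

Z ≈ 1.048

P = RT/(V_m − b) − a/V_m² = (0.08206)(684.1)/(0.3927 − 0.03848) − 1.335/(0.3927)²
  = 56.137/0.35422 − 8.6568 = 158.48 − 8.6568 = 149.82 atm
Z = PV_m/(RT) = (149.82)(0.3927)/((0.08206)(684.1)) = 58.834/56.137 = 1.048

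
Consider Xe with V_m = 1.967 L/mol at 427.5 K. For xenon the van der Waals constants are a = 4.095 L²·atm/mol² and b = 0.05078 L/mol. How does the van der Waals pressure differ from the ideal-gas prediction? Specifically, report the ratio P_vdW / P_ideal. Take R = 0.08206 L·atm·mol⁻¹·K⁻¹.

P_vdW / P_ideal ≈ 0.9672

Ideal: P_ideal = RT/V_m = (0.08206)(427.5)/1.967 = 17.8346 atm
vdW: P = RT/(V_m − b) − a/V_m² = 35.0807/1.91622 − 4.095/3.86909 = 18.3072 − 1.05839 = 17.2488 atm
Ratio = 17.2488/17.8346 = 0.9672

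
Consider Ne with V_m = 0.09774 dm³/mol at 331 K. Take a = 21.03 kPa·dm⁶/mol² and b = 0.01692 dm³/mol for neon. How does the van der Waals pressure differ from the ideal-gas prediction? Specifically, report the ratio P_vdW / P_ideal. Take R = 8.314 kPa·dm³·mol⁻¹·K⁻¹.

P_vdW / P_ideal ≈ 1.131

Ideal: P_ideal = RT/V_m = (8.314)(331)/0.09774 = 28155.7 kPa
vdW: P = RT/(V_m − b) − a/V_m² = 2751.93/0.0808200 − 21.03/0.00955311 = 34050.1 − 2201.38 = 31848.7 kPa
Ratio = 31848.7/28155.7 = 1.131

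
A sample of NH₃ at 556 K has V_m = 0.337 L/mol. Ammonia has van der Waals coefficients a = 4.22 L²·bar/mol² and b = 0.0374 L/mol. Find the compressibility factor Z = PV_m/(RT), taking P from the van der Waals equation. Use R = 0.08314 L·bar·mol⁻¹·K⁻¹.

Z ≈ 0.8539

P = RT/(V_m − b) − a/V_m² = (0.08314)(556)/(0.337 − 0.0374) − 4.22/(0.337)²
  = 46.226/0.29960 − 37.158 = 154.29 − 37.158 = 117.13 bar
Z = PV_m/(RT) = (117.13)(0.337)/((0.08314)(556)) = 39.473/46.226 = 0.8539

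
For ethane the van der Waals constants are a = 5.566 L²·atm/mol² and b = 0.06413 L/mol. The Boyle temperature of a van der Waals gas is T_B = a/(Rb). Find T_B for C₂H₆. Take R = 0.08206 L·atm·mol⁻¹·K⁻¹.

For a van der Waals gas the second virial coefficient B₂ = b − a/(RT) vanishes at T_B = a/(Rb).
T_B = 5.566/(0.08206×0.06413) = 5.566/0.0052625 = 1058 K

T_B ≈ 1058 K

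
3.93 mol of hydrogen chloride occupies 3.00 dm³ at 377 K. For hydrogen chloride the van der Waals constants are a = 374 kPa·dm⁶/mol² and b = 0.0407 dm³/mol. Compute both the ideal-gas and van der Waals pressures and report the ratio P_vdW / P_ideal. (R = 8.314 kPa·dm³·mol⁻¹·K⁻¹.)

P_vdW / P_ideal ≈ 0.9000

Ideal: P_ideal = nRT/V = (3.93)(8.314)(377)/3.00 = 4106.04 kPa
vdW: P = nRT/(V − nb) − a n²/V² = 12318.1/2.84005 − 5776.39/9.00000 = 4337.28 − 641.821 = 3695.46 kPa
Ratio = 3695.46/4106.04 = 0.9000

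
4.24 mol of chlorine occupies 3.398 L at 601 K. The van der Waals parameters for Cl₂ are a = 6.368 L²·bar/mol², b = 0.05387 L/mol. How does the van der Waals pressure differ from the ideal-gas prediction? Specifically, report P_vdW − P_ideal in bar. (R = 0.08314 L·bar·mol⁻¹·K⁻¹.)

ΔP ≈ -5.422 bar

Ideal: P_ideal = nRT/V = (4.24)(0.08314)(601)/3.398 = 62.3486 bar
vdW: P = nRT/(V − nb) − a n²/V² = 211.861/3.16959 − 114.481/11.5464 = 66.8418 − 9.91487 = 56.9269 bar
ΔP = 56.9269 − 62.3486 = -5.422 bar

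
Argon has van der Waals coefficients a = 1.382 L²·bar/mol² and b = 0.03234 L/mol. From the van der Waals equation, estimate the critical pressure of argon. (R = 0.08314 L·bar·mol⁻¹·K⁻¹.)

For a van der Waals gas, P_c = a/(27b²).
P_c = 1.382/(27×(0.03234)²) = 1.382/0.028239 = 48.94 bar

P_c ≈ 48.94 bar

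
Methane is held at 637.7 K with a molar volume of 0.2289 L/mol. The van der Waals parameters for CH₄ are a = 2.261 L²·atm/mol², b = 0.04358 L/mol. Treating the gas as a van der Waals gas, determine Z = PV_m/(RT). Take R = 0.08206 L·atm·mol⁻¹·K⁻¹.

P = RT/(V_m − b) − a/V_m² = (0.08206)(637.7)/(0.2289 − 0.04358) − 2.261/(0.2289)²
  = 52.330/0.18532 − 43.153 = 282.38 − 43.153 = 239.23 atm
Z = PV_m/(RT) = (239.23)(0.2289)/((0.08206)(637.7)) = 54.760/52.330 = 1.046

Z ≈ 1.046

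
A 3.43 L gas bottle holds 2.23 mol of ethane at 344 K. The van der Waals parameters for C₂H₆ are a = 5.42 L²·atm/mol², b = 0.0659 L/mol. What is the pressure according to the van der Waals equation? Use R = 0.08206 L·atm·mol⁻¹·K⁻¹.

P ≈ 16.88 atm

P = nRT/(V − nb) − a n²/V²
nRT/(V − nb) = (2.23)(0.08206)(344)/(3.43 − 2.23×0.0659) = 62.950/3.2830 = 19.175 atm
a n²/V² = (5.42)(2.23)²/(3.43)² = 2.2910 atm
P = 19.175 − 2.2910 = 16.88 atm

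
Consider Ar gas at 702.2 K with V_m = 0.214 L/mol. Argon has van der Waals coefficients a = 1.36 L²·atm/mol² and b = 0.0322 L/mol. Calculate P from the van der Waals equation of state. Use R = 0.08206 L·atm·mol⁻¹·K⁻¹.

P ≈ 287.3 atm

P = RT/(V_m − b) − a/V_m²
RT/(V_m − b) = (0.08206)(702.2)/(0.214 − 0.0322) = 57.623/0.18180 = 316.96 atm
a/V_m² = 1.36/(0.214)² = 29.697 atm
P = 316.96 − 29.697 = 287.3 atm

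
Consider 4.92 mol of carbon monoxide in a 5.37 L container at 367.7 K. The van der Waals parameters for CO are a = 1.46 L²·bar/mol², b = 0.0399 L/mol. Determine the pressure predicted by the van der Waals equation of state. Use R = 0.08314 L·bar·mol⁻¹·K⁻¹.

P ≈ 27.85 bar

P = nRT/(V − nb) − a n²/V²
nRT/(V − nb) = (4.92)(0.08314)(367.7)/(5.37 − 4.92×0.0399) = 150.41/5.1737 = 29.072 bar
a n²/V² = (1.46)(4.92)²/(5.37)² = 1.2256 bar
P = 29.072 − 1.2256 = 27.85 bar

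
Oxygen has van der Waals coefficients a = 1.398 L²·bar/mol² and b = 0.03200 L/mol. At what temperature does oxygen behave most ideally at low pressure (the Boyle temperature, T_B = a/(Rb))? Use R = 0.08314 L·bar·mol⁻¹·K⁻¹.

T_B ≈ 525.5 K

For a van der Waals gas the second virial coefficient B₂ = b − a/(RT) vanishes at T_B = a/(Rb).
T_B = 1.398/(0.08314×0.03200) = 1.398/0.0026605 = 525.5 K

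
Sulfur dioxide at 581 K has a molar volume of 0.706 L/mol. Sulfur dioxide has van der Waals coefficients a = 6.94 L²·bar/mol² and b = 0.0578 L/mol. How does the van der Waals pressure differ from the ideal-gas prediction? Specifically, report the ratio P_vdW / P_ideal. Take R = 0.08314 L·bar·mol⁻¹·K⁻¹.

P_vdW / P_ideal ≈ 0.8857

Ideal: P_ideal = RT/V_m = (0.08314)(581)/0.706 = 68.4197 bar
vdW: P = RT/(V_m − b) − a/V_m² = 48.3043/0.648200 − 6.94/0.498436 = 74.5207 − 13.9236 = 60.5971 bar
Ratio = 60.5971/68.4197 = 0.8857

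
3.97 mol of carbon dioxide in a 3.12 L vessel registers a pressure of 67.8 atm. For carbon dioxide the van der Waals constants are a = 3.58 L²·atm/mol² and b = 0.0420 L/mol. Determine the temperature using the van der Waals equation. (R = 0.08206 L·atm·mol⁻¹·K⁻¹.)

T ≈ 667.2 K

T = (P + a n²/V²)(V − nb)/(nR)
P + a n²/V² = 67.8 + (3.58)(3.97)²/(3.12)² = 73.596 atm
V − nb = 3.12 − (3.97)(0.0420) = 2.9533 L
T = (73.596)(2.9533)/((3.97)(0.08206)) = 667.2 K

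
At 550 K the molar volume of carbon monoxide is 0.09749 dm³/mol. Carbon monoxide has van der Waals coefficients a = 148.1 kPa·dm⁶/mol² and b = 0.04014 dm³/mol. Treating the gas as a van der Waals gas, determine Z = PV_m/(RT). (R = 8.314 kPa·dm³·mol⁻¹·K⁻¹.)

P = RT/(V_m − b) − a/V_m² = (8.314)(550)/(0.09749 − 0.04014) − 148.1/(0.09749)²
  = 4572.7/0.057350 − 15582 = 79733 − 15582 = 64151 kPa
Z = PV_m/(RT) = (64151)(0.09749)/((8.314)(550)) = 6254.1/4572.7 = 1.368

Z ≈ 1.368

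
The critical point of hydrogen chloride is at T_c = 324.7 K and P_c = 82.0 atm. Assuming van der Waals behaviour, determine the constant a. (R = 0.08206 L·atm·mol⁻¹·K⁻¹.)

a ≈ 3.653 L²·atm/mol²

From T_c = 8a/(27Rb) and P_c = a/(27b²): a = 27 R² T_c²/(64 P_c).
a = 27×(0.08206)²×(324.7)²/(64×82.0) = 19169/5248.0 = 3.653 L²·atm/mol²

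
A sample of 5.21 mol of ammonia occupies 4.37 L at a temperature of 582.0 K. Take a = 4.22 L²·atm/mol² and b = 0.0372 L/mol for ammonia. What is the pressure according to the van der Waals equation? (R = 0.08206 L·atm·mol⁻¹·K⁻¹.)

P = nRT/(V − nb) − a n²/V²
nRT/(V − nb) = (5.21)(0.08206)(582.0)/(4.37 − 5.21×0.0372) = 248.82/4.1762 = 59.580 atm
a n²/V² = (4.22)(5.21)²/(4.37)² = 5.9983 atm
P = 59.580 − 5.9983 = 53.58 atm

P ≈ 53.58 atm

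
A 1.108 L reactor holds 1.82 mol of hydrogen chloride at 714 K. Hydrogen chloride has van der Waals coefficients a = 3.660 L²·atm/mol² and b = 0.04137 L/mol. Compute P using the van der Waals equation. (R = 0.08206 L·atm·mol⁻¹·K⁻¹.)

P ≈ 93.38 atm

P = nRT/(V − nb) − a n²/V²
nRT/(V − nb) = (1.82)(0.08206)(714)/(1.108 − 1.82×0.04137) = 106.64/1.0327 = 103.26 atm
a n²/V² = (3.660)(1.82)²/(1.108)² = 9.8752 atm
P = 103.26 − 9.8752 = 93.38 atm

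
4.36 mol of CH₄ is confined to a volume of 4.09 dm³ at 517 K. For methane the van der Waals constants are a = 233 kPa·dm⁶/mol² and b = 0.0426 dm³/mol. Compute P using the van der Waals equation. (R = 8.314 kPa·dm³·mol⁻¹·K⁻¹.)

P ≈ 4535 kPa

P = nRT/(V − nb) − a n²/V²
nRT/(V − nb) = (4.36)(8.314)(517)/(4.09 − 4.36×0.0426) = 18741/3.9043 = 4800.1 kPa
a n²/V² = (233)(4.36)²/(4.09)² = 264.78 kPa
P = 4800.1 − 264.78 = 4535 kPa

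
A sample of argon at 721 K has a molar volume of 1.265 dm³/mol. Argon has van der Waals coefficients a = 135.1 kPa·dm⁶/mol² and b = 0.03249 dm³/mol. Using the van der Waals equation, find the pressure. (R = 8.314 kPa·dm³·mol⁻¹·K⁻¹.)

P ≈ 4779 kPa

P = RT/(V_m − b) − a/V_m²
RT/(V_m − b) = (8.314)(721)/(1.265 − 0.03249) = 5994.4/1.2325 = 4863.6 kPa
a/V_m² = 135.1/(1.265)² = 84.426 kPa
P = 4863.6 − 84.426 = 4779 kPa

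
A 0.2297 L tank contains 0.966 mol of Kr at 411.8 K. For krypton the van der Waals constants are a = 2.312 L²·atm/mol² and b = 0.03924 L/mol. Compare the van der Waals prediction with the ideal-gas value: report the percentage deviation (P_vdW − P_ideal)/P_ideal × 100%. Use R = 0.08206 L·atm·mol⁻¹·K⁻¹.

-9.01 %

Ideal: P_ideal = nRT/V = (0.966)(0.08206)(411.8)/0.2297 = 142.113 atm
vdW: P = nRT/(V − nb) − a n²/V² = 32.6434/0.191794 − 2.15746/0.0527621 = 170.200 − 40.8903 = 129.310 atm
% deviation = (129.310 − 142.113)/142.113 × 100% = -9.01%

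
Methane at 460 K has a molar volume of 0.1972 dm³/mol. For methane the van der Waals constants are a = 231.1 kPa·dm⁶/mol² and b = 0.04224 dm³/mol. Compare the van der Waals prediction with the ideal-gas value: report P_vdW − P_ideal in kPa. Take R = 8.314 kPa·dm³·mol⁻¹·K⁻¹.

ΔP ≈ -656 kPa

Ideal: P_ideal = RT/V_m = (8.314)(460)/0.1972 = 19393.7 kPa
vdW: P = RT/(V_m − b) − a/V_m² = 3824.44/0.154960 − 231.1/0.0388878 = 24680.2 − 5942.74 = 18737.5 kPa
ΔP = 18737.5 − 19393.7 = -656 kPa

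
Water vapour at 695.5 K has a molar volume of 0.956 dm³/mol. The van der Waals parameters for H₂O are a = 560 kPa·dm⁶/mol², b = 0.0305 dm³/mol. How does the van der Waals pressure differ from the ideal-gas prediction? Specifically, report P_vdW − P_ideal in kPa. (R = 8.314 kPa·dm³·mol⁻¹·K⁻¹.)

Ideal: P_ideal = RT/V_m = (8.314)(695.5)/0.956 = 6048.52 kPa
vdW: P = RT/(V_m − b) − a/V_m² = 5782.39/0.925500 − 560/0.913936 = 6247.86 − 612.734 = 5635.13 kPa
ΔP = 5635.13 − 6048.52 = -413.4 kPa

ΔP ≈ -413.4 kPa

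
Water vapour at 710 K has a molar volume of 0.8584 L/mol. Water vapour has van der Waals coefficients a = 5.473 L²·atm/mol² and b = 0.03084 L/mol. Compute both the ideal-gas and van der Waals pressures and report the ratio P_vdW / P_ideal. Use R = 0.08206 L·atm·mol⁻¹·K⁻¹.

Ideal: P_ideal = RT/V_m = (0.08206)(710)/0.8584 = 67.8735 atm
vdW: P = RT/(V_m − b) − a/V_m² = 58.2626/0.827560 − 5.473/0.736851 = 70.4029 − 7.42755 = 62.9754 atm
Ratio = 62.9754/67.8735 = 0.9278

P_vdW / P_ideal ≈ 0.9278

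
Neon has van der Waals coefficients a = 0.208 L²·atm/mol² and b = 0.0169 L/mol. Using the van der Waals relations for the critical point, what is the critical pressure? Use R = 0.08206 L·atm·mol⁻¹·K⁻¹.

For a van der Waals gas, P_c = a/(27b²).
P_c = 0.208/(27×(0.0169)²) = 0.208/0.0077115 = 26.97 atm

P_c ≈ 26.97 atm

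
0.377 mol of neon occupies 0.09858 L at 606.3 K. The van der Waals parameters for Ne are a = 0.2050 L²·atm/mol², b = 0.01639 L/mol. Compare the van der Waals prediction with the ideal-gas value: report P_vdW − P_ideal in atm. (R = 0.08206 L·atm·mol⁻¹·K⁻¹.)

Ideal: P_ideal = nRT/V = (0.377)(0.08206)(606.3)/0.09858 = 190.271 atm
vdW: P = nRT/(V − nb) − a n²/V² = 18.7569/0.0924010 − 0.0291364/0.00971802 = 202.995 − 2.99818 = 199.997 atm
ΔP = 199.997 − 190.271 = 9.73 atm

ΔP ≈ 9.73 atm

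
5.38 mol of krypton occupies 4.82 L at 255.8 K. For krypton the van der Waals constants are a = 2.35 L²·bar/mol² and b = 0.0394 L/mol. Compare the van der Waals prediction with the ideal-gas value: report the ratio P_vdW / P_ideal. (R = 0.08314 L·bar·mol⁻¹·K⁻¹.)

P_vdW / P_ideal ≈ 0.9227

Ideal: P_ideal = nRT/V = (5.38)(0.08314)(255.8)/4.82 = 23.7381 bar
vdW: P = nRT/(V − nb) − a n²/V² = 114.418/4.60803 − 68.0193/23.2324 = 24.8301 − 2.92778 = 21.9023 bar
Ratio = 21.9023/23.7381 = 0.9227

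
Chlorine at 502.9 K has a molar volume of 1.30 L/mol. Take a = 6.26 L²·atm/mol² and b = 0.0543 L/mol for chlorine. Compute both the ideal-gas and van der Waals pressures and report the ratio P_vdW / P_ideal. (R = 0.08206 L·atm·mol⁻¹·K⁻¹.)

Ideal: P_ideal = RT/V_m = (0.08206)(502.9)/1.30 = 31.7446 atm
vdW: P = RT/(V_m − b) − a/V_m² = 41.2680/1.24570 − 6.26/1.69000 = 33.1284 − 3.70414 = 29.4243 atm
Ratio = 29.4243/31.7446 = 0.9269

P_vdW / P_ideal ≈ 0.9269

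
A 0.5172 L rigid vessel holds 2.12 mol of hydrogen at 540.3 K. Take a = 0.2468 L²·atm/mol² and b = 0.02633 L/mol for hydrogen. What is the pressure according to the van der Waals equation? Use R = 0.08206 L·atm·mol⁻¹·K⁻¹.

P = nRT/(V − nb) − a n²/V²
nRT/(V − nb) = (2.12)(0.08206)(540.3)/(0.5172 − 2.12×0.02633) = 93.994/0.46138 = 203.72 atm
a n²/V² = (0.2468)(2.12)²/(0.5172)² = 4.1467 atm
P = 203.72 − 4.1467 = 199.6 atm

P ≈ 199.6 atm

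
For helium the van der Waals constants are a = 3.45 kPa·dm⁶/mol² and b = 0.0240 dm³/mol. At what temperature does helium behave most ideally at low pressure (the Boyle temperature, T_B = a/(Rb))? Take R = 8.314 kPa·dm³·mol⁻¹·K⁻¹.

T_B ≈ 17.29 K

For a van der Waals gas the second virial coefficient B₂ = b − a/(RT) vanishes at T_B = a/(Rb).
T_B = 3.45/(8.314×0.0240) = 3.45/0.19954 = 17.29 K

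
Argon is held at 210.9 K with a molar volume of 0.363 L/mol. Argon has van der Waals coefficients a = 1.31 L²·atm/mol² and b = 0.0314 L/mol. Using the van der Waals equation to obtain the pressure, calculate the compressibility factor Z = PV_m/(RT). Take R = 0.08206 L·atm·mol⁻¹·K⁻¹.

Z ≈ 0.8862

P = RT/(V_m − b) − a/V_m² = (0.08206)(210.9)/(0.363 − 0.0314) − 1.31/(0.363)²
  = 17.306/0.33160 − 9.9416 = 52.189 − 9.9416 = 42.247 atm
Z = PV_m/(RT) = (42.247)(0.363)/((0.08206)(210.9)) = 15.336/17.306 = 0.8862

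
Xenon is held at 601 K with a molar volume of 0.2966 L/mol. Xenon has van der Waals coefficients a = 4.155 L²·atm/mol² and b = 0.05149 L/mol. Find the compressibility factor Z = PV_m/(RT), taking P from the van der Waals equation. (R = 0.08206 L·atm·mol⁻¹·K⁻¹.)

Z ≈ 0.9260

P = RT/(V_m − b) − a/V_m² = (0.08206)(601)/(0.2966 − 0.05149) − 4.155/(0.2966)²
  = 49.318/0.24511 − 47.231 = 201.21 − 47.231 = 153.98 atm
Z = PV_m/(RT) = (153.98)(0.2966)/((0.08206)(601)) = 45.670/49.318 = 0.9260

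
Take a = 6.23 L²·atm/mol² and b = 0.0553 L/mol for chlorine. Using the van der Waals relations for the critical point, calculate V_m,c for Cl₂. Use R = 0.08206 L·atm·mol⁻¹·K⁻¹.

For a van der Waals gas, V_m,c = 3b.
V_m,c = 3×0.0553 = 0.1659 L/mol

V_m,c ≈ 0.1659 L/mol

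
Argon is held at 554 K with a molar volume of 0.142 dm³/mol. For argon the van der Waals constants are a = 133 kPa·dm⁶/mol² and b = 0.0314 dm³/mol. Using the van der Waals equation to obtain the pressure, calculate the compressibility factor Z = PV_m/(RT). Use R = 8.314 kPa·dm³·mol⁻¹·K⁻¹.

P = RT/(V_m − b) − a/V_m² = (8.314)(554)/(0.142 − 0.0314) − 133/(0.142)²
  = 4606.0/0.11060 − 6595.9 = 41646 − 6595.9 = 35050 kPa
Z = PV_m/(RT) = (35050)(0.142)/((8.314)(554)) = 4977.1/4606.0 = 1.081

Z ≈ 1.081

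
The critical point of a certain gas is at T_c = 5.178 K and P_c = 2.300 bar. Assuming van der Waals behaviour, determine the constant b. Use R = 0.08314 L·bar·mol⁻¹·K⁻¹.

From T_c = 8a/(27Rb) and P_c = a/(27b²): b = R T_c/(8 P_c).
b = (0.08314)(5.178)/(8×2.300) = 0.43050/18.400 = 0.02340 L/mol

b ≈ 0.02340 L/mol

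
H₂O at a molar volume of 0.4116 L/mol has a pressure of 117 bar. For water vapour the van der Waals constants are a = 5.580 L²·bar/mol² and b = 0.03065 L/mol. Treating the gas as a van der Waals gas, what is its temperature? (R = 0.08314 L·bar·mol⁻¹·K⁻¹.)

T ≈ 687.0 K

T = (P + a/V_m²)(V_m − b)/R
P + a/V_m² = 117 + 5.580/(0.4116)² = 149.94 bar
V_m − b = 0.4116 − 0.03065 = 0.38095 L/mol
T = (149.94)(0.38095)/0.08314 = 687.0 K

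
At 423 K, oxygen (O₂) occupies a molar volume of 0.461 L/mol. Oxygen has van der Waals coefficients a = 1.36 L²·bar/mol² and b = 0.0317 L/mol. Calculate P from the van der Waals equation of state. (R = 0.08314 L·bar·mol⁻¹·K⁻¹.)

P = RT/(V_m − b) − a/V_m²
RT/(V_m − b) = (0.08314)(423)/(0.461 − 0.0317) = 35.168/0.42930 = 81.919 bar
a/V_m² = 1.36/(0.461)² = 6.3994 bar
P = 81.919 − 6.3994 = 75.52 bar

P ≈ 75.52 bar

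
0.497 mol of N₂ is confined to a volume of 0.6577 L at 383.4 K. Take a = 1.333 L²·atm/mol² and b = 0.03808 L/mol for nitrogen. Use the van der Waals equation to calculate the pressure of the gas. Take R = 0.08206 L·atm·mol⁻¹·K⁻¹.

P = nRT/(V − nb) − a n²/V²
nRT/(V − nb) = (0.497)(0.08206)(383.4)/(0.6577 − 0.497×0.03808) = 15.637/0.63877 = 24.480 atm
a n²/V² = (1.333)(0.497)²/(0.6577)² = 0.76118 atm
P = 24.480 − 0.76118 = 23.72 atm

P ≈ 23.72 atm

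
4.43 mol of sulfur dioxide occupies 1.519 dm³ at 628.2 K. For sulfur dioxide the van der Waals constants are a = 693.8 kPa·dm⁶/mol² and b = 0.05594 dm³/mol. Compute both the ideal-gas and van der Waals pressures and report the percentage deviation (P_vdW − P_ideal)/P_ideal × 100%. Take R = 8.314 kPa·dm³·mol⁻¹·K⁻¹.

Ideal: P_ideal = nRT/V = (4.43)(8.314)(628.2)/1.519 = 15231.9 kPa
vdW: P = nRT/(V − nb) − a n²/V² = 23137.2/1.27119 − 13615.8/2.30736 = 18201.2 − 5901.03 = 12300.2 kPa
% deviation = (12300.2 − 15231.9)/15231.9 × 100% = -19.25%

-19.25 %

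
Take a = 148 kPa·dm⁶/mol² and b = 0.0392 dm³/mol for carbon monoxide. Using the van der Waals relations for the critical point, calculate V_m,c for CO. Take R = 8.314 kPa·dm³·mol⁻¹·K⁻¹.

V_m,c ≈ 0.1176 dm³/mol

For a van der Waals gas, V_m,c = 3b.
V_m,c = 3×0.0392 = 0.1176 dm³/mol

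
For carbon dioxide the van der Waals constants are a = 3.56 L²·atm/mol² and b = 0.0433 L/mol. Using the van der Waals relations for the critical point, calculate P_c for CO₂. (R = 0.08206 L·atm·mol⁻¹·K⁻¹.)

For a van der Waals gas, P_c = a/(27b²).
P_c = 3.56/(27×(0.0433)²) = 3.56/0.050622 = 70.33 atm

P_c ≈ 70.33 atm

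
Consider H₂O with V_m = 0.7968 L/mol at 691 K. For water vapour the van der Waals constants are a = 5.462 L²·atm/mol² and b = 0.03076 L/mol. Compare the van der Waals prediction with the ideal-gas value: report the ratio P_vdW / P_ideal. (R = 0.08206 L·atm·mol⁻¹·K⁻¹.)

Ideal: P_ideal = RT/V_m = (0.08206)(691)/0.7968 = 71.1640 atm
vdW: P = RT/(V_m − b) − a/V_m² = 56.7035/0.766040 − 5.462/0.634890 = 74.0216 − 8.60307 = 65.4185 atm
Ratio = 65.4185/71.1640 = 0.9193

P_vdW / P_ideal ≈ 0.9193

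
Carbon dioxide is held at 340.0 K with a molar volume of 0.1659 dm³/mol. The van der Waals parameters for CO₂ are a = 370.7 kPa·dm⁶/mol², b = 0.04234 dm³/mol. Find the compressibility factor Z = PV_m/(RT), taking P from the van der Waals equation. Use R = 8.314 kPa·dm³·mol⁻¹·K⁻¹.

P = RT/(V_m − b) − a/V_m² = (8.314)(340.0)/(0.1659 − 0.04234) − 370.7/(0.1659)²
  = 2826.8/0.12356 − 13469 = 22878 − 13469 = 9409 kPa
Z = PV_m/(RT) = (9409)(0.1659)/((8.314)(340.0)) = 1561.0/2826.8 = 0.5522

Z ≈ 0.5522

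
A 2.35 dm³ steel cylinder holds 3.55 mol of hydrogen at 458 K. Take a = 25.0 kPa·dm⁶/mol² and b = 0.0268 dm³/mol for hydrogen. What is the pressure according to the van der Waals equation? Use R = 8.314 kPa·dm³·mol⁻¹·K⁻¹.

P ≈ 5938 kPa

P = nRT/(V − nb) − a n²/V²
nRT/(V − nb) = (3.55)(8.314)(458)/(2.35 − 3.55×0.0268) = 13518/2.2549 = 5994.9 kPa
a n²/V² = (25.0)(3.55)²/(2.35)² = 57.051 kPa
P = 5994.9 − 57.051 = 5938 kPa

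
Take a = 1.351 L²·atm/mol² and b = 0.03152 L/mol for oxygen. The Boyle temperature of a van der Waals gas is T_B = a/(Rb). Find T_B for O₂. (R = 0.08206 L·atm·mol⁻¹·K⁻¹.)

For a van der Waals gas the second virial coefficient B₂ = b − a/(RT) vanishes at T_B = a/(Rb).
T_B = 1.351/(0.08206×0.03152) = 1.351/0.0025865 = 522.3 K

T_B ≈ 522.3 K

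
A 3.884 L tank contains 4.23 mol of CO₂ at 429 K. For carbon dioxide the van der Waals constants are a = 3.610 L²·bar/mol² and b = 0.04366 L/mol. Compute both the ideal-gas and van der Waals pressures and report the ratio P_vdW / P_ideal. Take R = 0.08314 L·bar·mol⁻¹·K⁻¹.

Ideal: P_ideal = nRT/V = (4.23)(0.08314)(429)/3.884 = 38.8444 bar
vdW: P = nRT/(V − nb) − a n²/V² = 150.872/3.69932 − 64.5934/15.0855 = 40.7837 − 4.28182 = 36.5019 bar
Ratio = 36.5019/38.8444 = 0.9397

P_vdW / P_ideal ≈ 0.9397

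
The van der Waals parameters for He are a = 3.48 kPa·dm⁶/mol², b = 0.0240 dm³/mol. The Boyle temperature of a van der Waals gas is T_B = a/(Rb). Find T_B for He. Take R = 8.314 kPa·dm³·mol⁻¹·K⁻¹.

For a van der Waals gas the second virial coefficient B₂ = b − a/(RT) vanishes at T_B = a/(Rb).
T_B = 3.48/(8.314×0.0240) = 3.48/0.19954 = 17.44 K

T_B ≈ 17.44 K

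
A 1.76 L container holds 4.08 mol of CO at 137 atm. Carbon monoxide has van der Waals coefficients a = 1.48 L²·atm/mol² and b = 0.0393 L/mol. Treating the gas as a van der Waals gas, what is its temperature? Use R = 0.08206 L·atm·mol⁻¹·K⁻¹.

T = (P + a n²/V²)(V − nb)/(nR)
P + a n²/V² = 137 + (1.48)(4.08)²/(1.76)² = 144.95 atm
V − nb = 1.76 − (4.08)(0.0393) = 1.5997 L
T = (144.95)(1.5997)/((4.08)(0.08206)) = 692.6 K

T ≈ 692.6 K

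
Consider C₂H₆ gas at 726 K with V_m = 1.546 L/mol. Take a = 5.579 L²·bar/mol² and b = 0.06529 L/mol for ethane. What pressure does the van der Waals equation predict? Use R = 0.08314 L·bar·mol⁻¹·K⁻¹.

P ≈ 38.43 bar

P = RT/(V_m − b) − a/V_m²
RT/(V_m − b) = (0.08314)(726)/(1.546 − 0.06529) = 60.360/1.4807 = 40.765 bar
a/V_m² = 5.579/(1.546)² = 2.3342 bar
P = 40.765 − 2.3342 = 38.43 bar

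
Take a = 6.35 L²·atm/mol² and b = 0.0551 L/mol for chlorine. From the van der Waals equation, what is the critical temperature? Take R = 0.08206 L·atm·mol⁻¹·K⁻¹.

T_c ≈ 416.1 K

For a van der Waals gas, T_c = 8a/(27Rb).
T_c = 8×6.35/(27×0.08206×0.0551) = 50.800/0.12208 = 416.1 K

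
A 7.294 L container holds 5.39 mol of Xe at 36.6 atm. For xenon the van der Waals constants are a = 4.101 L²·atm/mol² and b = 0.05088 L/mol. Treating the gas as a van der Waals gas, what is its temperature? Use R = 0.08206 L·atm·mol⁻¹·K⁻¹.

T ≈ 616.4 K

T = (P + a n²/V²)(V − nb)/(nR)
P + a n²/V² = 36.6 + (4.101)(5.39)²/(7.294)² = 38.839 atm
V − nb = 7.294 − (5.39)(0.05088) = 7.0198 L
T = (38.839)(7.0198)/((5.39)(0.08206)) = 616.4 K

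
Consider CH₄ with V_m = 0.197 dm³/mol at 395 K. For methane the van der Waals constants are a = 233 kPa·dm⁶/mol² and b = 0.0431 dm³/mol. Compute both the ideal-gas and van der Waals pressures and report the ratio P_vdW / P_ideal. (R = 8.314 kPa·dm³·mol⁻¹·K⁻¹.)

Ideal: P_ideal = RT/V_m = (8.314)(395)/0.197 = 16670.2 kPa
vdW: P = RT/(V_m − b) − a/V_m² = 3284.03/0.153900 − 233/0.0388090 = 21338.7 − 6003.76 = 15334.9 kPa
Ratio = 15334.9/16670.2 = 0.9199

P_vdW / P_ideal ≈ 0.9199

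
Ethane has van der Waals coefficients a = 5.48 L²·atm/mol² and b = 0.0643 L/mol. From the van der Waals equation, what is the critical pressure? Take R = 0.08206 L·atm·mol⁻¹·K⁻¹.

P_c ≈ 49.09 atm

For a van der Waals gas, P_c = a/(27b²).
P_c = 5.48/(27×(0.0643)²) = 5.48/0.11163 = 49.09 atm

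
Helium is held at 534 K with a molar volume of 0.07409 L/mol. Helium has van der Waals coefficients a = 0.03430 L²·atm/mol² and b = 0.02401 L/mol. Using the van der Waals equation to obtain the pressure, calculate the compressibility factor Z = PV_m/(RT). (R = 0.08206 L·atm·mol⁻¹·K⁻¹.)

Z ≈ 1.469

P = RT/(V_m − b) − a/V_m² = (0.08206)(534)/(0.07409 − 0.02401) − 0.03430/(0.07409)²
  = 43.820/0.050080 − 6.2485 = 875.00 − 6.2485 = 868.75 atm
Z = PV_m/(RT) = (868.75)(0.07409)/((0.08206)(534)) = 64.366/43.820 = 1.469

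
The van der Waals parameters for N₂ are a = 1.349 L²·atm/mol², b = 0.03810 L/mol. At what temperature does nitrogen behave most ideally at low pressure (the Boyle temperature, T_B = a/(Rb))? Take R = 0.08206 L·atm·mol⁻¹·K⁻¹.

T_B ≈ 431.5 K

For a van der Waals gas the second virial coefficient B₂ = b − a/(RT) vanishes at T_B = a/(Rb).
T_B = 1.349/(0.08206×0.03810) = 1.349/0.0031265 = 431.5 K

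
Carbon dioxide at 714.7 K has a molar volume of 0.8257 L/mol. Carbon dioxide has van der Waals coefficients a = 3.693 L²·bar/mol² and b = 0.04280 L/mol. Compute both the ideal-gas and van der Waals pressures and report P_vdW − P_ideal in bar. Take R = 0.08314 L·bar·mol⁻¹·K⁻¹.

Ideal: P_ideal = RT/V_m = (0.08314)(714.7)/0.8257 = 71.9634 bar
vdW: P = RT/(V_m − b) − a/V_m² = 59.4202/0.782900 − 3.693/0.681780 = 75.8976 − 5.41670 = 70.4809 bar
ΔP = 70.4809 − 71.9634 = -1.483 bar

ΔP ≈ -1.483 bar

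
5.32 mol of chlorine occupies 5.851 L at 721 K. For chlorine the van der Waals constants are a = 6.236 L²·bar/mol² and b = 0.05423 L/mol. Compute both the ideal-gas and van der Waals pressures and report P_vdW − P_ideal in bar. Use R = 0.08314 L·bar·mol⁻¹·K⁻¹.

Ideal: P_ideal = nRT/V = (5.32)(0.08314)(721)/5.851 = 54.5038 bar
vdW: P = nRT/(V − nb) − a n²/V² = 318.902/5.56250 − 176.494/34.2342 = 57.3307 − 5.15549 = 52.1752 bar
ΔP = 52.1752 − 54.5038 = -2.329 bar

ΔP ≈ -2.329 bar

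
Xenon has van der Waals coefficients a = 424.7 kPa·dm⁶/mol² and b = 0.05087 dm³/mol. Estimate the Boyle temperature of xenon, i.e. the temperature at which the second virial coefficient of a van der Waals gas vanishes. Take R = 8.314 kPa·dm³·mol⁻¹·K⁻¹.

T_B ≈ 1004 K

For a van der Waals gas the second virial coefficient B₂ = b − a/(RT) vanishes at T_B = a/(Rb).
T_B = 424.7/(8.314×0.05087) = 424.7/0.42293 = 1004 K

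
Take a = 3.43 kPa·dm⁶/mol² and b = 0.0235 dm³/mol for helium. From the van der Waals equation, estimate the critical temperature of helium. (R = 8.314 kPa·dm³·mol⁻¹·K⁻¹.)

For a van der Waals gas, T_c = 8a/(27Rb).
T_c = 8×3.43/(27×8.314×0.0235) = 27.440/5.2752 = 5.202 K

T_c ≈ 5.202 K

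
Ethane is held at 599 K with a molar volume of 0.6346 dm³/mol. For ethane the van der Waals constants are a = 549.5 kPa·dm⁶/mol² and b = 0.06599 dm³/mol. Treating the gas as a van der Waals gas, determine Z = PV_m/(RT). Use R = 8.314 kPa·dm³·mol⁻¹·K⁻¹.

Z ≈ 0.9422

P = RT/(V_m − b) − a/V_m² = (8.314)(599)/(0.6346 − 0.06599) − 549.5/(0.6346)²
  = 4980.1/0.56861 − 1364.5 = 8758.4 − 1364.5 = 7393.9 kPa
Z = PV_m/(RT) = (7393.9)(0.6346)/((8.314)(599)) = 4692.2/4980.1 = 0.9422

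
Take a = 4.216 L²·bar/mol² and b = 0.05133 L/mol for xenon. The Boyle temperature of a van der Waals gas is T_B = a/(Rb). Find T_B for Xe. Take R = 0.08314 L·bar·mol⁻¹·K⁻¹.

T_B ≈ 987.9 K

For a van der Waals gas the second virial coefficient B₂ = b − a/(RT) vanishes at T_B = a/(Rb).
T_B = 4.216/(0.08314×0.05133) = 4.216/0.0042676 = 987.9 K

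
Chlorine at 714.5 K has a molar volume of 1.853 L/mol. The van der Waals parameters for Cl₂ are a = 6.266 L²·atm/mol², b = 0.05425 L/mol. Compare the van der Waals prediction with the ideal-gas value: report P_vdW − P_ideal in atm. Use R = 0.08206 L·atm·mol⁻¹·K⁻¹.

ΔP ≈ -0.871 atm

Ideal: P_ideal = RT/V_m = (0.08206)(714.5)/1.853 = 31.6416 atm
vdW: P = RT/(V_m − b) − a/V_m² = 58.6319/1.79875 − 6.266/3.43361 = 32.5959 − 1.82490 = 30.7710 atm
ΔP = 30.7710 − 31.6416 = -0.871 atm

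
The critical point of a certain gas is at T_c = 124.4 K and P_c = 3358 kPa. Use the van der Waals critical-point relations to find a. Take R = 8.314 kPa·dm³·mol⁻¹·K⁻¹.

From T_c = 8a/(27Rb) and P_c = a/(27b²): a = 27 R² T_c²/(64 P_c).
a = 27×(8.314)²×(124.4)²/(64×3358) = 28881821/214912 = 134.4 kPa·dm⁶/mol²

a ≈ 134.4 kPa·dm⁶/mol²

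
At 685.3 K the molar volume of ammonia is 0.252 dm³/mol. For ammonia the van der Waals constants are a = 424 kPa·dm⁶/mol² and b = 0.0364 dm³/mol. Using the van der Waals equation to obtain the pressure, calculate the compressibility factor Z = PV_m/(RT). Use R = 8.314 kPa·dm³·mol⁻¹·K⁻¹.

Z ≈ 0.8735

P = RT/(V_m − b) − a/V_m² = (8.314)(685.3)/(0.252 − 0.0364) − 424/(0.252)²
  = 5697.6/0.21560 − 6676.7 = 26427 − 6676.7 = 19750 kPa
Z = PV_m/(RT) = (19750)(0.252)/((8.314)(685.3)) = 4977.0/5697.6 = 0.8735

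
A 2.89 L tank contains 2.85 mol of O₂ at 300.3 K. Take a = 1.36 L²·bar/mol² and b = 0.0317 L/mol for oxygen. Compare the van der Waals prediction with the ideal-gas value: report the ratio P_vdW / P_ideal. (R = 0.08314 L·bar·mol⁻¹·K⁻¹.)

Ideal: P_ideal = nRT/V = (2.85)(0.08314)(300.3)/2.89 = 24.6214 bar
vdW: P = nRT/(V − nb) − a n²/V² = 71.1558/2.79966 − 11.0466/8.35210 = 25.4159 − 1.32261 = 24.0933 bar
Ratio = 24.0933/24.6214 = 0.9786

P_vdW / P_ideal ≈ 0.9786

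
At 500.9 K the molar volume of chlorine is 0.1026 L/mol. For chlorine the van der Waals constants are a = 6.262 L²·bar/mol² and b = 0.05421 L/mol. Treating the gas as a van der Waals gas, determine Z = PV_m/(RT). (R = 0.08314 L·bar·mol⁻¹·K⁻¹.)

Z ≈ 0.6547

P = RT/(V_m − b) − a/V_m² = (0.08314)(500.9)/(0.1026 − 0.05421) − 6.262/(0.1026)²
  = 41.645/0.048390 − 594.86 = 860.61 − 594.86 = 265.75 bar
Z = PV_m/(RT) = (265.75)(0.1026)/((0.08314)(500.9)) = 27.266/41.645 = 0.6547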